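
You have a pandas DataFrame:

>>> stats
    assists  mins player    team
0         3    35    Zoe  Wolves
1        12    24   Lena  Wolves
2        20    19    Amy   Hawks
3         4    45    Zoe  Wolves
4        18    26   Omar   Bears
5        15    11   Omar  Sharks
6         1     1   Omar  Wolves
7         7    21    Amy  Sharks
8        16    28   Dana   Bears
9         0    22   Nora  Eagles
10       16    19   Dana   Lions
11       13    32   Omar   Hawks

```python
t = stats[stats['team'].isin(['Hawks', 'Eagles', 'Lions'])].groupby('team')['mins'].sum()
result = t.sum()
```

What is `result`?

filter rows where team in ['Hawks', 'Eagles', 'Lions']:
    assists  mins player    team
2        20    19    Amy   Hawks
9         0    22   Nora  Eagles
10       16    19   Dana   Lions
11       13    32   Omar   Hawks
group by team, sum of mins:
team
Eagles    22
Hawks     51
Lions     19
Name: mins, dtype: int64

92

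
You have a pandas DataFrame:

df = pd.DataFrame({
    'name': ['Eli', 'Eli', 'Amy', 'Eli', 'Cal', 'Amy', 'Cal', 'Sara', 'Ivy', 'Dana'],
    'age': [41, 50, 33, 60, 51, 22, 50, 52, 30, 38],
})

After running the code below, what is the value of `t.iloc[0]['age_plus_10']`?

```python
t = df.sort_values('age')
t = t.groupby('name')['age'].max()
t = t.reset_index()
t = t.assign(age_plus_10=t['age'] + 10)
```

sort by age:
   name  age
5   Amy   22
8   Ivy   30
2   Amy   33
9  Dana   38
0   Eli   41
1   Eli   50
6   Cal   50
4   Cal   51
7  Sara   52
3   Eli   60
group by name, max of age:
name
Amy     33
Cal     51
Dana    38
Eli     60
Ivy     30
Sara    52
Name: age, dtype: int64
reset_index():
   name  age
0   Amy   33
1   Cal   51
2  Dana   38
3   Eli   60
4   Ivy   30
5  Sara   52
add column age_plus_10 = t['age'] + 10:
   name  age  age_plus_10
0   Amy   33           43
1   Cal   51           61
2  Dana   38           48
3   Eli   60           70
4   Ivy   30           40
5  Sara   52           62
Finally, value at position 0, column 'age_plus_10' = 43.

43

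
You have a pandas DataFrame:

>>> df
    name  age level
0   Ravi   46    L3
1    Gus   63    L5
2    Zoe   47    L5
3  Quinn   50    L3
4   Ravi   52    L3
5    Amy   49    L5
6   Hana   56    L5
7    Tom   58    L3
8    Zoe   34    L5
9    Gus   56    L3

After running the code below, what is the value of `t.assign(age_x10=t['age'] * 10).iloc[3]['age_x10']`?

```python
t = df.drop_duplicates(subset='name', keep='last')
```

560

drop duplicate name (keep=last):
    name  age level
3  Quinn   50    L3
4   Ravi   52    L3
5    Amy   49    L5
6   Hana   56    L5
7    Tom   58    L3
8    Zoe   34    L5
9    Gus   56    L3
add column age_x10 = t['age'] * 10:
    name  age level  age_x10
3  Quinn   50    L3      500
4   Ravi   52    L3      520
5    Amy   49    L5      490
6   Hana   56    L5      560
7    Tom   58    L3      580
8    Zoe   34    L5      340
9    Gus   56    L3      560
Hence 560.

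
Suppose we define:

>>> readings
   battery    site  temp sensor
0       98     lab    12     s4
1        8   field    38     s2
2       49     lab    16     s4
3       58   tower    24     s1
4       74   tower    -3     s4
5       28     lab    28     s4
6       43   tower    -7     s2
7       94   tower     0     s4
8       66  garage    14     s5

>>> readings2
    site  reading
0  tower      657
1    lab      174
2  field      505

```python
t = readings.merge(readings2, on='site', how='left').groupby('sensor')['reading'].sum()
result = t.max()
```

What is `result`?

1836.0

merge on 'site' (how='left') → 9 rows:
   battery    site  temp sensor  reading
0       98     lab    12     s4    174.0
1        8   field    38     s2    505.0
2       49     lab    16     s4    174.0
3       58   tower    24     s1    657.0
4       74   tower    -3     s4    657.0
5       28     lab    28     s4    174.0
6       43   tower    -7     s2    657.0
7       94   tower     0     s4    657.0
8       66  garage    14     s5      NaN
group by sensor, sum of reading:
sensor
s1     657.0
s2    1162.0
s4    1836.0
s5       0.0
Name: reading, dtype: float64
Taking the max of the resulting series gives 1836.0.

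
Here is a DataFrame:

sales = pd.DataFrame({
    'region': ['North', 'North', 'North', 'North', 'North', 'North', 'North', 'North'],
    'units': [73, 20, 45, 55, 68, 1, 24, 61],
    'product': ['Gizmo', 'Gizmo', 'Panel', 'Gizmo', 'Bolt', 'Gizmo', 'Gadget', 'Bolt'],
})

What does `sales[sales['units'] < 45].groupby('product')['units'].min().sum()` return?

25

filter rows where units < 45:
  region  units product
1  North     20   Gizmo
5  North      1   Gizmo
6  North     24  Gadget
group by product, min of units:
product
Gadget    24
Gizmo      1
Name: units, dtype: int64
So sum() = 25.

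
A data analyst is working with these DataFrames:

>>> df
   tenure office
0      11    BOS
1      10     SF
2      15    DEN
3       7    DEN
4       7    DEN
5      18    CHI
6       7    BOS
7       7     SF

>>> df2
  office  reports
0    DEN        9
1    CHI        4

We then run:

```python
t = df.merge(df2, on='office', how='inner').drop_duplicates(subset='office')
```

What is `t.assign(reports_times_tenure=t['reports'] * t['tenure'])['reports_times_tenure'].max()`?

merge on 'office' (how='inner') → 4 rows:
   tenure office  reports
0      15    DEN        9
1       7    DEN        9
2       7    DEN        9
3      18    CHI        4
drop duplicate office (keep=first):
   tenure office  reports
0      15    DEN        9
3      18    CHI        4
add column reports_times_tenure = t['reports'] * t['tenure']:
   tenure office  reports  reports_times_tenure
0      15    DEN        9                   135
3      18    CHI        4                    72

135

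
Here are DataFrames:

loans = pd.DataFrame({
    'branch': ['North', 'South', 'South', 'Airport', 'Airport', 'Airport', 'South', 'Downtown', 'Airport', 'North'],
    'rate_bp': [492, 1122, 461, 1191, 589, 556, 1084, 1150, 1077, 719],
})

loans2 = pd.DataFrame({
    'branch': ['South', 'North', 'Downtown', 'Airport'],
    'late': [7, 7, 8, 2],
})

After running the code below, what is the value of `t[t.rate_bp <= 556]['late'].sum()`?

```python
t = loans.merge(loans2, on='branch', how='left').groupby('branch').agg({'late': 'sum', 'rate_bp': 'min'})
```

merge on 'branch' (how='left') → 10 rows:
     branch  rate_bp  late
0     North      492     7
1     South     1122     7
2     South      461     7
3   Airport     1191     2
4   Airport      589     2
5   Airport      556     2
6     South     1084     7
7  Downtown     1150     8
8   Airport     1077     2
9     North      719     7
group by branch: sum(late), min(rate_bp):
          late  rate_bp
branch                 
Airport      8      556
Downtown     8     1150
North       14      492
South       21      461
filter rows where rate_bp <= 556:
         late  rate_bp
branch                
Airport     8      556
North      14      492
South      21      461
Taking the sum of column 'late' gives 43.

43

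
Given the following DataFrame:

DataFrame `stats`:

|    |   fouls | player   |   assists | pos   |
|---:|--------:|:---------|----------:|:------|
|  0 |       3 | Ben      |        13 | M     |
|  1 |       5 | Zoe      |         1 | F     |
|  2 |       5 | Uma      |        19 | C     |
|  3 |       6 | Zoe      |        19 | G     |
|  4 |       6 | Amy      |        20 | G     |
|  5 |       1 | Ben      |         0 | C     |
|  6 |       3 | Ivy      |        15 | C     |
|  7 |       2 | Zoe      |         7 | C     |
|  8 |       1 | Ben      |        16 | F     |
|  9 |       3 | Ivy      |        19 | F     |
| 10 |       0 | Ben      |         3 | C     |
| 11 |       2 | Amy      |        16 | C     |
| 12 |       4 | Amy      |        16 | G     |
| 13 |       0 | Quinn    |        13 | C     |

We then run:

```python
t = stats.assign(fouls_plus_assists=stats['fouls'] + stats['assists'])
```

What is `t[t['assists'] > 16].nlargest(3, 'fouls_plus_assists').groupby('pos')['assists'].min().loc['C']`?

add column fouls_plus_assists = stats['fouls'] + stats['assists']:
    fouls player  assists pos  fouls_plus_assists
0       3    Ben       13   M                  16
1       5    Zoe        1   F                   6
2       5    Uma       19   C                  24
3       6    Zoe       19   G                  25
4       6    Amy       20   G                  26
5       1    Ben        0   C                   1
6       3    Ivy       15   C                  18
7       2    Zoe        7   C                   9
8       1    Ben       16   F                  17
9       3    Ivy       19   F                  22
10      0    Ben        3   C                   3
11      2    Amy       16   C                  18
12      4    Amy       16   G                  20
13      0  Quinn       13   C                  13
filter rows where assists > 16:
   fouls player  assists pos  fouls_plus_assists
2      5    Uma       19   C                  24
3      6    Zoe       19   G                  25
4      6    Amy       20   G                  26
9      3    Ivy       19   F                  22
take 3 rows with largest fouls_plus_assists:
   fouls player  assists pos  fouls_plus_assists
4      6    Amy       20   G                  26
3      6    Zoe       19   G                  25
2      5    Uma       19   C                  24
group by pos, min of assists:
pos
C    19
G    19
Name: assists, dtype: int64
Taking the value at index 'C' gives 19.

19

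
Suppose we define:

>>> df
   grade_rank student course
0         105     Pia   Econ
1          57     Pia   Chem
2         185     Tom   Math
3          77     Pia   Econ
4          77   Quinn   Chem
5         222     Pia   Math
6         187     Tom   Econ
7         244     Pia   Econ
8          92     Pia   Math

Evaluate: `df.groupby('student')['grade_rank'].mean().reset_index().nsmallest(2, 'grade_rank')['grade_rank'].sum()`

209.833333333

group by student, mean of grade_rank:
student
Pia      132.833333
Quinn     77.000000
Tom      186.000000
Name: grade_rank, dtype: float64
reset_index():
  student  grade_rank
0     Pia  132.833333
1   Quinn   77.000000
2     Tom  186.000000
take 2 rows with smallest grade_rank:
  student  grade_rank
1   Quinn   77.000000
0     Pia  132.833333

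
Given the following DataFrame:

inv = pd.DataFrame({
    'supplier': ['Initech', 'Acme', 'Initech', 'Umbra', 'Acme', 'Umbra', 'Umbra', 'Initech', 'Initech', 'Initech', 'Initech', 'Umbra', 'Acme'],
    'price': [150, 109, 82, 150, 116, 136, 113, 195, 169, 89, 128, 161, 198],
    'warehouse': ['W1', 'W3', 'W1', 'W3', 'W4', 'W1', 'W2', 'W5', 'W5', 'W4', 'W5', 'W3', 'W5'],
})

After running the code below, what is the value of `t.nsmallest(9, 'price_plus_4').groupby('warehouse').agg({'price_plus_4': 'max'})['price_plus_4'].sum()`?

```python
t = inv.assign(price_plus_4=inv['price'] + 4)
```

677

add column price_plus_4 = inv['price'] + 4:
   supplier  price warehouse  price_plus_4
0   Initech    150        W1           154
1      Acme    109        W3           113
2   Initech     82        W1            86
3     Umbra    150        W3           154
4      Acme    116        W4           120
5     Umbra    136        W1           140
6     Umbra    113        W2           117
7   Initech    195        W5           199
8   Initech    169        W5           173
9   Initech     89        W4            93
10  Initech    128        W5           132
11    Umbra    161        W3           165
12     Acme    198        W5           202
take 9 rows with smallest price_plus_4:
   supplier  price warehouse  price_plus_4
2   Initech     82        W1            86
9   Initech     89        W4            93
1      Acme    109        W3           113
6     Umbra    113        W2           117
4      Acme    116        W4           120
10  Initech    128        W5           132
5     Umbra    136        W1           140
0   Initech    150        W1           154
3     Umbra    150        W3           154
group by warehouse, max of price_plus_4:
           price_plus_4
warehouse              
W1                  154
W2                  117
W3                  154
W4                  120
W5                  132
Then the sum of column 'price_plus_4': 677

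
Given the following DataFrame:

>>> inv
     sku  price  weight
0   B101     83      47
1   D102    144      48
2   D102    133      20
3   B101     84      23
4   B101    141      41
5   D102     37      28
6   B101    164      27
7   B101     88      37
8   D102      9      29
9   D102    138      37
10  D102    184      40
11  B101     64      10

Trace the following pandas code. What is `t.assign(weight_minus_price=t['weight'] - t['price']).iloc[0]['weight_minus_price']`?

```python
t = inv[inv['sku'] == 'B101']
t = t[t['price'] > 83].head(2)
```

filter rows where sku == 'B101':
     sku  price  weight
0   B101     83      47
3   B101     84      23
4   B101    141      41
6   B101    164      27
7   B101     88      37
11  B101     64      10
filter rows where price > 83:
    sku  price  weight
3  B101     84      23
4  B101    141      41
6  B101    164      27
7  B101     88      37
take first 2 rows:
    sku  price  weight
3  B101     84      23
4  B101    141      41
add column weight_minus_price = t['weight'] - t['price']:
    sku  price  weight  weight_minus_price
3  B101     84      23                 -61
4  B101    141      41                -100
So iloc[0]['weight_minus_price'] = -61.

-61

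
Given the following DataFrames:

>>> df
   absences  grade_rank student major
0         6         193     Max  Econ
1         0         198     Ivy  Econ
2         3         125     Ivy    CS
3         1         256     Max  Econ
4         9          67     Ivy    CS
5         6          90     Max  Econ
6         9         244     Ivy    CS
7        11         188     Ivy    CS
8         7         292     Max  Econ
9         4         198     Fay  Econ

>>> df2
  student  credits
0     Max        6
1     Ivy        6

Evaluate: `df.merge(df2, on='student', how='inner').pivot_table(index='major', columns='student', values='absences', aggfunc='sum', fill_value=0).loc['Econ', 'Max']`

20

merge on 'student' (how='inner') → 9 rows:
   absences  grade_rank student major  credits
0         6         193     Max  Econ        6
1         0         198     Ivy  Econ        6
2         3         125     Ivy    CS        6
3         1         256     Max  Econ        6
4         9          67     Ivy    CS        6
5         6          90     Max  Econ        6
6         9         244     Ivy    CS        6
7        11         188     Ivy    CS        6
8         7         292     Max  Econ        6
pivot: rows=major, cols=student, sum(absences):
student  Ivy  Max
major            
CS        32    0
Econ       0   20
Then the value at row 'Econ', column 'Max': 20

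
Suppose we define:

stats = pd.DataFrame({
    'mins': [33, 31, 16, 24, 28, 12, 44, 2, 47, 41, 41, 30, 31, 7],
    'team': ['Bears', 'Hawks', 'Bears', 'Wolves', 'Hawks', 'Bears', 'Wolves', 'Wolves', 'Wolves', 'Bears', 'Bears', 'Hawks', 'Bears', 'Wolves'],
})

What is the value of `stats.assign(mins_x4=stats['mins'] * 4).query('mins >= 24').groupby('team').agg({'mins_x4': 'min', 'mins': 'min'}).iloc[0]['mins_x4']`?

124

add column mins_x4 = stats['mins'] * 4:
    mins    team  mins_x4
0     33   Bears      132
1     31   Hawks      124
2     16   Bears       64
3     24  Wolves       96
4     28   Hawks      112
5     12   Bears       48
6     44  Wolves      176
7      2  Wolves        8
8     47  Wolves      188
9     41   Bears      164
10    41   Bears      164
11    30   Hawks      120
12    31   Bears      124
13     7  Wolves       28
filter rows where mins >= 24:
    mins    team  mins_x4
0     33   Bears      132
1     31   Hawks      124
3     24  Wolves       96
4     28   Hawks      112
6     44  Wolves      176
8     47  Wolves      188
9     41   Bears      164
10    41   Bears      164
11    30   Hawks      120
12    31   Bears      124
group by team: min(mins_x4), min(mins):
        mins_x4  mins
team                 
Bears       124    31
Hawks       112    28
Wolves       96    24
Hence 124.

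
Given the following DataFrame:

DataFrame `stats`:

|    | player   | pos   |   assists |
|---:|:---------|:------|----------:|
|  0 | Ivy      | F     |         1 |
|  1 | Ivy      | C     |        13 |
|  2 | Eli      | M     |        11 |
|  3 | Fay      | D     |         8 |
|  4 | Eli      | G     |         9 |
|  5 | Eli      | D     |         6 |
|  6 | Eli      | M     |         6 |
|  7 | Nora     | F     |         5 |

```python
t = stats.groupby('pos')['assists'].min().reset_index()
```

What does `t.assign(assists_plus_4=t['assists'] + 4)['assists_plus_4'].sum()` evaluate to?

55

group by pos, min of assists:
pos
C    13
D     6
F     1
G     9
M     6
Name: assists, dtype: int64
reset_index():
  pos  assists
0   C       13
1   D        6
2   F        1
3   G        9
4   M        6
add column assists_plus_4 = t['assists'] + 4:
  pos  assists  assists_plus_4
0   C       13              17
1   D        6              10
2   F        1               5
3   G        9              13
4   M        6              10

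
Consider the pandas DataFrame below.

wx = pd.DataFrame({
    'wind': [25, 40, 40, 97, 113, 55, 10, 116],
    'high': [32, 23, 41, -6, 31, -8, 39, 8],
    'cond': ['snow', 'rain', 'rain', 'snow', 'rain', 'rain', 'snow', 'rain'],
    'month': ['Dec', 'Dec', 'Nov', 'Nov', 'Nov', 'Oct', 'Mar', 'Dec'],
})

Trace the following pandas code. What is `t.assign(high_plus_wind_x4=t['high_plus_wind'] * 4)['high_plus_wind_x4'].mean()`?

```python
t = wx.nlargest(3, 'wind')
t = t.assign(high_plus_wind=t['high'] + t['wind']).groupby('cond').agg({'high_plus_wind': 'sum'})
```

take 3 rows with largest wind:
   wind  high  cond month
7   116     8  rain   Dec
4   113    31  rain   Nov
3    97    -6  snow   Nov
add column high_plus_wind = t['high'] + t['wind']:
   wind  high  cond month  high_plus_wind
7   116     8  rain   Dec             124
4   113    31  rain   Nov             144
3    97    -6  snow   Nov              91
group by cond, sum of high_plus_wind:
      high_plus_wind
cond                
rain             268
snow              91
add column high_plus_wind_x4 = t['high_plus_wind'] * 4:
      high_plus_wind  high_plus_wind_x4
cond                                   
rain             268               1072
snow              91                364

718.0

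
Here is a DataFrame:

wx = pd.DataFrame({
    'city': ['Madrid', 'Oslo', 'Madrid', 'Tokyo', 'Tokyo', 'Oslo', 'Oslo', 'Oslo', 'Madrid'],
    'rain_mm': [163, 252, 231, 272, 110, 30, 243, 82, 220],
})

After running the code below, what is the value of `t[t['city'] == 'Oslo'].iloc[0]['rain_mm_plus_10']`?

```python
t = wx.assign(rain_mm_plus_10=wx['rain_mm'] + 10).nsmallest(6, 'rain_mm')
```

add column rain_mm_plus_10 = wx['rain_mm'] + 10:
     city  rain_mm  rain_mm_plus_10
0  Madrid      163              173
1    Oslo      252              262
2  Madrid      231              241
3   Tokyo      272              282
4   Tokyo      110              120
5    Oslo       30               40
6    Oslo      243              253
7    Oslo       82               92
8  Madrid      220              230
take 6 rows with smallest rain_mm:
     city  rain_mm  rain_mm_plus_10
5    Oslo       30               40
7    Oslo       82               92
4   Tokyo      110              120
0  Madrid      163              173
8  Madrid      220              230
2  Madrid      231              241
filter rows where city == 'Oslo':
   city  rain_mm  rain_mm_plus_10
5  Oslo       30               40
7  Oslo       82               92
Finally, value at position 0, column 'rain_mm_plus_10' = 40.

40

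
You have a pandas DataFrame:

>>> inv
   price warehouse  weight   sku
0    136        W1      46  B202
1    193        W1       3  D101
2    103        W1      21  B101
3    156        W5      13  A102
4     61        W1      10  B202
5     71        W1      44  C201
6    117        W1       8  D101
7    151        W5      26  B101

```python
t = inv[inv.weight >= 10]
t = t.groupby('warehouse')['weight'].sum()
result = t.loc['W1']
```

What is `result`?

filter rows where weight >= 10:
   price warehouse  weight   sku
0    136        W1      46  B202
2    103        W1      21  B101
3    156        W5      13  A102
4     61        W1      10  B202
5     71        W1      44  C201
7    151        W5      26  B101
group by warehouse, sum of weight:
warehouse
W1    121
W5     39
Name: weight, dtype: int64
value at index 'W1' → 121

121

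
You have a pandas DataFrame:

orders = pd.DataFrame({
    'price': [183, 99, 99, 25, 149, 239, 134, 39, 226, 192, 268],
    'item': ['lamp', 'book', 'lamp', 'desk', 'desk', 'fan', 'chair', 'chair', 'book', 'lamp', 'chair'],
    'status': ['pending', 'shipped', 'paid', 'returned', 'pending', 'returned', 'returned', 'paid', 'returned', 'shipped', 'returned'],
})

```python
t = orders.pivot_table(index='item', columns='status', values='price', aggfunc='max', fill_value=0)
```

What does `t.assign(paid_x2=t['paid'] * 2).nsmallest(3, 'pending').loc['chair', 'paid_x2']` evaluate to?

pivot: rows=item, cols=status, max(price):
status  paid  pending  returned  shipped
item                                    
book       0        0       226       99
chair     39        0       268        0
desk       0      149        25        0
fan        0        0       239        0
lamp      99      183         0      192
add column paid_x2 = t['paid'] * 2:
status  paid  pending  returned  shipped  paid_x2
item                                             
book       0        0       226       99        0
chair     39        0       268        0       78
desk       0      149        25        0        0
fan        0        0       239        0        0
lamp      99      183         0      192      198
take 3 rows with smallest pending:
status  paid  pending  returned  shipped  paid_x2
item                                             
book       0        0       226       99        0
chair     39        0       268        0       78
fan        0        0       239        0        0
Hence 78.

78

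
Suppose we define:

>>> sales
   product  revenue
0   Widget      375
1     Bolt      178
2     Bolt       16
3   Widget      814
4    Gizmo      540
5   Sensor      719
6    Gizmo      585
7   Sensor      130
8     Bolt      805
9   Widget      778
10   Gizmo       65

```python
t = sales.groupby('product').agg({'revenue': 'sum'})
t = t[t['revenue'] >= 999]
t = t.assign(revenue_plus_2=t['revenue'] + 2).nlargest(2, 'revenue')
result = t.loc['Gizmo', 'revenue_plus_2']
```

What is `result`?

group by product, sum of revenue:
         revenue
product         
Bolt         999
Gizmo       1190
Sensor       849
Widget      1967
filter rows where revenue >= 999:
         revenue
product         
Bolt         999
Gizmo       1190
Widget      1967
add column revenue_plus_2 = t['revenue'] + 2:
         revenue  revenue_plus_2
product                         
Bolt         999            1001
Gizmo       1190            1192
Widget      1967            1969
take 2 rows with largest revenue:
         revenue  revenue_plus_2
product                         
Widget      1967            1969
Gizmo       1190            1192
Hence 1192.

1192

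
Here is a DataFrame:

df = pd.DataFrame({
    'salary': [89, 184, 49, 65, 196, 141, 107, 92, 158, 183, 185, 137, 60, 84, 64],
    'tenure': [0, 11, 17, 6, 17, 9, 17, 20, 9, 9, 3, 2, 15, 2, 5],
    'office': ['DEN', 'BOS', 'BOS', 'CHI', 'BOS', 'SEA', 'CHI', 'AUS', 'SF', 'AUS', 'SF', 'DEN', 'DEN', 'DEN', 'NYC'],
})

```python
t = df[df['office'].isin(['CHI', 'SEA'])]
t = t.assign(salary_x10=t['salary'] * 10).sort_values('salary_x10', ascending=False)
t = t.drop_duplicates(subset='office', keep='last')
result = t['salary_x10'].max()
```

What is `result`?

1410

filter rows where office in ['CHI', 'SEA']:
   salary  tenure office
3      65       6    CHI
5     141       9    SEA
6     107      17    CHI
add column salary_x10 = t['salary'] * 10:
   salary  tenure office  salary_x10
3      65       6    CHI         650
5     141       9    SEA        1410
6     107      17    CHI        1070
sort by salary_x10 descending:
   salary  tenure office  salary_x10
5     141       9    SEA        1410
6     107      17    CHI        1070
3      65       6    CHI         650
drop duplicate office (keep=last):
   salary  tenure office  salary_x10
5     141       9    SEA        1410
3      65       6    CHI         650
max of column 'salary_x10' → 1410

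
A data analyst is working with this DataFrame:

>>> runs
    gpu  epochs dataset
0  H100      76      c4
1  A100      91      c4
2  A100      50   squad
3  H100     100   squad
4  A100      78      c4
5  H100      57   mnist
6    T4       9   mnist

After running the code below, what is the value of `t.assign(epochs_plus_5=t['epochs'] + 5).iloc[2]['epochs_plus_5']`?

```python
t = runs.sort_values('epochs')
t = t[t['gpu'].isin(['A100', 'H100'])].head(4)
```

81

sort by epochs:
    gpu  epochs dataset
6    T4       9   mnist
2  A100      50   squad
5  H100      57   mnist
0  H100      76      c4
4  A100      78      c4
1  A100      91      c4
3  H100     100   squad
filter rows where gpu in ['A100', 'H100']:
    gpu  epochs dataset
2  A100      50   squad
5  H100      57   mnist
0  H100      76      c4
4  A100      78      c4
1  A100      91      c4
3  H100     100   squad
take first 4 rows:
    gpu  epochs dataset
2  A100      50   squad
5  H100      57   mnist
0  H100      76      c4
4  A100      78      c4
add column epochs_plus_5 = t['epochs'] + 5:
    gpu  epochs dataset  epochs_plus_5
2  A100      50   squad             55
5  H100      57   mnist             62
0  H100      76      c4             81
4  A100      78      c4             83
Reading off the value at position 2, column 'epochs_plus_5', we get 81.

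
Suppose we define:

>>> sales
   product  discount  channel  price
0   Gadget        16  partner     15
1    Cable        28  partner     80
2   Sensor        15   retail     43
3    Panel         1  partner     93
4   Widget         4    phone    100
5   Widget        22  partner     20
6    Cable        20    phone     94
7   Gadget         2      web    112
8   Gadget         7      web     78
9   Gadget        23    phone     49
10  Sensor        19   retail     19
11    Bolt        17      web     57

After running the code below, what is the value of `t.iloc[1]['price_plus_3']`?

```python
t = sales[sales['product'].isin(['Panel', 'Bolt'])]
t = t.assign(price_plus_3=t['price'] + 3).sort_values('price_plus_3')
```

filter rows where product in ['Panel', 'Bolt']:
   product  discount  channel  price
3    Panel         1  partner     93
11    Bolt        17      web     57
add column price_plus_3 = t['price'] + 3:
   product  discount  channel  price  price_plus_3
3    Panel         1  partner     93            96
11    Bolt        17      web     57            60
sort by price_plus_3:
   product  discount  channel  price  price_plus_3
11    Bolt        17      web     57            60
3    Panel         1  partner     93            96
value at position 1, column 'price_plus_3' → 96

96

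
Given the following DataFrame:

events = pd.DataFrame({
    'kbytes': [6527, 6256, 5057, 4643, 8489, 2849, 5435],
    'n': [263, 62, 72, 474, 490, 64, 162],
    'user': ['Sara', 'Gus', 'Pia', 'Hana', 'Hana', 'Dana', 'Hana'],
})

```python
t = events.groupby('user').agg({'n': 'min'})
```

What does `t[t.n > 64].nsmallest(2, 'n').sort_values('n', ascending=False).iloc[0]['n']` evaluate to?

162

group by user, min of n:
        n
user     
Dana   64
Gus    62
Hana  162
Pia    72
Sara  263
filter rows where n > 64:
        n
user     
Hana  162
Pia    72
Sara  263
take 2 rows with smallest n:
        n
user     
Pia    72
Hana  162
sort by n descending:
        n
user     
Hana  162
Pia    72
Reading off the value at position 0, column 'n', we get 162.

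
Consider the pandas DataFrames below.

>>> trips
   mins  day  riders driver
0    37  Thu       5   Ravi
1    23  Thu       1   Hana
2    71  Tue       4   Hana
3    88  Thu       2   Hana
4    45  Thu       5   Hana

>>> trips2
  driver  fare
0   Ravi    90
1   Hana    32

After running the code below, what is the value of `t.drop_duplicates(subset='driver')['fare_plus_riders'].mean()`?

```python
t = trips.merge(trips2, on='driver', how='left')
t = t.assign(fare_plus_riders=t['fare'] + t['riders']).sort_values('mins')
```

merge on 'driver' (how='left') → 5 rows:
   mins  day  riders driver  fare
0    37  Thu       5   Ravi    90
1    23  Thu       1   Hana    32
2    71  Tue       4   Hana    32
3    88  Thu       2   Hana    32
4    45  Thu       5   Hana    32
add column fare_plus_riders = t['fare'] + t['riders']:
   mins  day  riders driver  fare  fare_plus_riders
0    37  Thu       5   Ravi    90                95
1    23  Thu       1   Hana    32                33
2    71  Tue       4   Hana    32                36
3    88  Thu       2   Hana    32                34
4    45  Thu       5   Hana    32                37
sort by mins:
   mins  day  riders driver  fare  fare_plus_riders
1    23  Thu       1   Hana    32                33
0    37  Thu       5   Ravi    90                95
4    45  Thu       5   Hana    32                37
2    71  Tue       4   Hana    32                36
3    88  Thu       2   Hana    32                34
drop duplicate driver (keep=first):
   mins  day  riders driver  fare  fare_plus_riders
1    23  Thu       1   Hana    32                33
0    37  Thu       5   Ravi    90                95
Then the mean of column 'fare_plus_riders': 64.0

64.0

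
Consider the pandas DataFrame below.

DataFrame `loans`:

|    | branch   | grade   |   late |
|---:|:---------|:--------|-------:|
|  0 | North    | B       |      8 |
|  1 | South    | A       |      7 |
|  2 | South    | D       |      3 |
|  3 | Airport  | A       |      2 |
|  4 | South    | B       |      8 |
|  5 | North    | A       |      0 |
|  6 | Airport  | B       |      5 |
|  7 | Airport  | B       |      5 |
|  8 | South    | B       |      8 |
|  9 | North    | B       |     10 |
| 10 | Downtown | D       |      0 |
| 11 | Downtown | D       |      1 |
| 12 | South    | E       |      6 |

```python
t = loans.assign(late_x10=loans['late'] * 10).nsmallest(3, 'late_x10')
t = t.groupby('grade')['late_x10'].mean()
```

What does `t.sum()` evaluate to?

add column late_x10 = loans['late'] * 10:
      branch grade  late  late_x10
0      North     B     8        80
1      South     A     7        70
2      South     D     3        30
3    Airport     A     2        20
4      South     B     8        80
5      North     A     0         0
6    Airport     B     5        50
7    Airport     B     5        50
8      South     B     8        80
9      North     B    10       100
10  Downtown     D     0         0
11  Downtown     D     1        10
12     South     E     6        60
take 3 rows with smallest late_x10:
      branch grade  late  late_x10
5      North     A     0         0
10  Downtown     D     0         0
11  Downtown     D     1        10
group by grade, mean of late_x10:
grade
A    0.0
D    5.0
Name: late_x10, dtype: float64

5.0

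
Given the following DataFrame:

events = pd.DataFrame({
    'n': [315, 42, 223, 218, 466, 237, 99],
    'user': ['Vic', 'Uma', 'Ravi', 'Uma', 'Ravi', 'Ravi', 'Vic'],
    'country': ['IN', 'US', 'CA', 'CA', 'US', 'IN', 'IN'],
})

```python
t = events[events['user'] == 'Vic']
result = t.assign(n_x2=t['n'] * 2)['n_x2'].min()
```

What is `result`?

198

filter rows where user == 'Vic':
     n user country
0  315  Vic      IN
6   99  Vic      IN
add column n_x2 = t['n'] * 2:
     n user country  n_x2
0  315  Vic      IN   630
6   99  Vic      IN   198
Finally, min of column 'n_x2' = 198.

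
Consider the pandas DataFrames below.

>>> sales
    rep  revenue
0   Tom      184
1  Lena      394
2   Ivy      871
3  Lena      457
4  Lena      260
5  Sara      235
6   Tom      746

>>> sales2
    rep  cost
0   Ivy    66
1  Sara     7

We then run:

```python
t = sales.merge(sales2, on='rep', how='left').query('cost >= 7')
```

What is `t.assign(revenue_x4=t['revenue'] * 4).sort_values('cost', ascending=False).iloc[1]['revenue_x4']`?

merge on 'rep' (how='left') → 7 rows:
    rep  revenue  cost
0   Tom      184   NaN
1  Lena      394   NaN
2   Ivy      871  66.0
3  Lena      457   NaN
4  Lena      260   NaN
5  Sara      235   7.0
6   Tom      746   NaN
filter rows where cost >= 7:
    rep  revenue  cost
2   Ivy      871  66.0
5  Sara      235   7.0
add column revenue_x4 = t['revenue'] * 4:
    rep  revenue  cost  revenue_x4
2   Ivy      871  66.0        3484
5  Sara      235   7.0         940
sort by cost descending:
    rep  revenue  cost  revenue_x4
2   Ivy      871  66.0        3484
5  Sara      235   7.0         940
Then the value at position 1, column 'revenue_x4': 940

940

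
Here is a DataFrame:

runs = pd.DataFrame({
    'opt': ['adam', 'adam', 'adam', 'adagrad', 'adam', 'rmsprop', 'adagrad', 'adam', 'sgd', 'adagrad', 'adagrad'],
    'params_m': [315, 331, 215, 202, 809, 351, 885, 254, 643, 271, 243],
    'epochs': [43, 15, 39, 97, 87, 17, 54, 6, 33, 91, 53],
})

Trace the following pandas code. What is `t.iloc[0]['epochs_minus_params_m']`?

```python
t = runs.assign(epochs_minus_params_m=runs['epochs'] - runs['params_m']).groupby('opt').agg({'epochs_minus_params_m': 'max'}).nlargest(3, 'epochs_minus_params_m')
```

-105

add column epochs_minus_params_m = runs['epochs'] - runs['params_m']:
        opt  params_m  epochs  epochs_minus_params_m
0      adam       315      43                   -272
1      adam       331      15                   -316
2      adam       215      39                   -176
3   adagrad       202      97                   -105
4      adam       809      87                   -722
5   rmsprop       351      17                   -334
6   adagrad       885      54                   -831
7      adam       254       6                   -248
8       sgd       643      33                   -610
9   adagrad       271      91                   -180
10  adagrad       243      53                   -190
group by opt, max of epochs_minus_params_m:
         epochs_minus_params_m
opt                           
adagrad                   -105
adam                      -176
rmsprop                   -334
sgd                       -610
take 3 rows with largest epochs_minus_params_m:
         epochs_minus_params_m
opt                           
adagrad                   -105
adam                      -176
rmsprop                   -334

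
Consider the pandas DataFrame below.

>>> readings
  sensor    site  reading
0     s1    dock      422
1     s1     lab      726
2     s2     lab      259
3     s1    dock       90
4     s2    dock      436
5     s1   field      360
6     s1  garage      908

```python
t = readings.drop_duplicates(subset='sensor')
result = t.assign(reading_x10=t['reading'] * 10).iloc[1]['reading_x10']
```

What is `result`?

drop duplicate sensor (keep=first):
  sensor  site  reading
0     s1  dock      422
2     s2   lab      259
add column reading_x10 = t['reading'] * 10:
  sensor  site  reading  reading_x10
0     s1  dock      422         4220
2     s2   lab      259         2590

2590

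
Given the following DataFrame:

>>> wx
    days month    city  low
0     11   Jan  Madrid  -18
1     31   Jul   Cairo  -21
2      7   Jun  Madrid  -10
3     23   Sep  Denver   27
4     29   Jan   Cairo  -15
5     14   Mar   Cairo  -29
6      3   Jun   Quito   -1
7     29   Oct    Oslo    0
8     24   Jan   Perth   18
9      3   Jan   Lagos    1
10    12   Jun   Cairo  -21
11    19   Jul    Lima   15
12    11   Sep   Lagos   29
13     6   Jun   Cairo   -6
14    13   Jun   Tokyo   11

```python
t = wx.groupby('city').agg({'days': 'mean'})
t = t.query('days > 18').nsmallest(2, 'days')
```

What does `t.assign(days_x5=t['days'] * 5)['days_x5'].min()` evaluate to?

92.0

group by city, mean of days:
        days
city        
Cairo   18.4
Denver  23.0
Lagos    7.0
Lima    19.0
Madrid   9.0
Oslo    29.0
Perth   24.0
Quito    3.0
Tokyo   13.0
filter rows where days > 18:
        days
city        
Cairo   18.4
Denver  23.0
Lima    19.0
Oslo    29.0
Perth   24.0
take 2 rows with smallest days:
       days
city       
Cairo  18.4
Lima   19.0
add column days_x5 = t['days'] * 5:
       days  days_x5
city                
Cairo  18.4     92.0
Lima   19.0     95.0
Then the min of column 'days_x5': 92.0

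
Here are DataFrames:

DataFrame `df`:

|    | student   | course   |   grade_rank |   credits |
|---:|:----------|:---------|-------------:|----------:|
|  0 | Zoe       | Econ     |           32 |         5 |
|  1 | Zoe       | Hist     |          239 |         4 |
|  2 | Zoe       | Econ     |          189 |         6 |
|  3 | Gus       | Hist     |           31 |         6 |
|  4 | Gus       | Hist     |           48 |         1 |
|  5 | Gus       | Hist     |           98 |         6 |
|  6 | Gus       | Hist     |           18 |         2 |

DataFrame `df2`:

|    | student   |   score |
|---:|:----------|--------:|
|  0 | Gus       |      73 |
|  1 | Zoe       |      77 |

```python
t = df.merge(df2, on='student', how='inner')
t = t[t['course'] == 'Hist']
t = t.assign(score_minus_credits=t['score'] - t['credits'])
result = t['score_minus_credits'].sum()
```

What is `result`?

350

merge on 'student' (how='inner') → 7 rows:
  student course  grade_rank  credits  score
0     Zoe   Econ          32        5     77
1     Zoe   Hist         239        4     77
2     Zoe   Econ         189        6     77
3     Gus   Hist          31        6     73
4     Gus   Hist          48        1     73
5     Gus   Hist          98        6     73
6     Gus   Hist          18        2     73
filter rows where course == 'Hist':
  student course  grade_rank  credits  score
1     Zoe   Hist         239        4     77
3     Gus   Hist          31        6     73
4     Gus   Hist          48        1     73
5     Gus   Hist          98        6     73
6     Gus   Hist          18        2     73
add column score_minus_credits = t['score'] - t['credits']:
  student course  grade_rank  credits  score  score_minus_credits
1     Zoe   Hist         239        4     77                   73
3     Gus   Hist          31        6     73                   67
4     Gus   Hist          48        1     73                   72
5     Gus   Hist          98        6     73                   67
6     Gus   Hist          18        2     73                   71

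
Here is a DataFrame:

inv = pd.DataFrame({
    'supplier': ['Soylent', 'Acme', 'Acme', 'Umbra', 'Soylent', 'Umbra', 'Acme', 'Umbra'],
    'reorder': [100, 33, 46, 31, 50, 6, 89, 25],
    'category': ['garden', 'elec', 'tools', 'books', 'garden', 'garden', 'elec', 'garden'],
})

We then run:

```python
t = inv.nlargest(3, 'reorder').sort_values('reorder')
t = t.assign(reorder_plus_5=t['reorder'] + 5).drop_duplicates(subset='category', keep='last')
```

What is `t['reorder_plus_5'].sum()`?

199

take 3 rows with largest reorder:
  supplier  reorder category
0  Soylent      100   garden
6     Acme       89     elec
4  Soylent       50   garden
sort by reorder:
  supplier  reorder category
4  Soylent       50   garden
6     Acme       89     elec
0  Soylent      100   garden
add column reorder_plus_5 = t['reorder'] + 5:
  supplier  reorder category  reorder_plus_5
4  Soylent       50   garden              55
6     Acme       89     elec              94
0  Soylent      100   garden             105
drop duplicate category (keep=last):
  supplier  reorder category  reorder_plus_5
6     Acme       89     elec              94
0  Soylent      100   garden             105
Then the sum of column 'reorder_plus_5': 199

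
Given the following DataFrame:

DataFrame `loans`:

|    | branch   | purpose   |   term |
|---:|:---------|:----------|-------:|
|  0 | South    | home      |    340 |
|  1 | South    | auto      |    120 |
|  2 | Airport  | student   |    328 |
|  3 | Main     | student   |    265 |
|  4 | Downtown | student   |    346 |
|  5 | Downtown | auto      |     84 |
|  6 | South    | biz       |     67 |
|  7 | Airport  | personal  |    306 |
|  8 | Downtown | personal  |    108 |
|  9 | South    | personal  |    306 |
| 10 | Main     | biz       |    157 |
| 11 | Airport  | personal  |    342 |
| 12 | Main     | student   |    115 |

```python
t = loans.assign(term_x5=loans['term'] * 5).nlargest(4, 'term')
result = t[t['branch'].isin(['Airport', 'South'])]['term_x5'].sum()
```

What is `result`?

add column term_x5 = loans['term'] * 5:
      branch   purpose  term  term_x5
0      South      home   340     1700
1      South      auto   120      600
2    Airport   student   328     1640
3       Main   student   265     1325
4   Downtown   student   346     1730
5   Downtown      auto    84      420
6      South       biz    67      335
7    Airport  personal   306     1530
8   Downtown  personal   108      540
9      South  personal   306     1530
10      Main       biz   157      785
11   Airport  personal   342     1710
12      Main   student   115      575
take 4 rows with largest term:
      branch   purpose  term  term_x5
4   Downtown   student   346     1730
11   Airport  personal   342     1710
0      South      home   340     1700
2    Airport   student   328     1640
filter rows where branch in ['Airport', 'South']:
     branch   purpose  term  term_x5
11  Airport  personal   342     1710
0     South      home   340     1700
2   Airport   student   328     1640
Hence 5050.

5050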